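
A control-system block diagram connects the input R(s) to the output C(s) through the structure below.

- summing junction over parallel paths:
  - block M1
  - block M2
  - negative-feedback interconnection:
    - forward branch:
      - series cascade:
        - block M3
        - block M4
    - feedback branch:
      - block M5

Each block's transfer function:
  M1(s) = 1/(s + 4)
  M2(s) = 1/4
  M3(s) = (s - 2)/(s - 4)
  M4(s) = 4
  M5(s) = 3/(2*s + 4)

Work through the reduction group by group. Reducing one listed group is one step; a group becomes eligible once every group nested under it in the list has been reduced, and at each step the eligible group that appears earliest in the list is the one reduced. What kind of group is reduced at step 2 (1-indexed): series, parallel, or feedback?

Answer: feedback

Working:
Step 1. cascade M3, M4
Step 2. collapse the loop ((M3*M4) forward, M5 return)
Step 3. sum the parallel branches M1, M2, [(M3*M4)/(1+(M3*M4)*M5)]
At step 2 the group reduced is feedback.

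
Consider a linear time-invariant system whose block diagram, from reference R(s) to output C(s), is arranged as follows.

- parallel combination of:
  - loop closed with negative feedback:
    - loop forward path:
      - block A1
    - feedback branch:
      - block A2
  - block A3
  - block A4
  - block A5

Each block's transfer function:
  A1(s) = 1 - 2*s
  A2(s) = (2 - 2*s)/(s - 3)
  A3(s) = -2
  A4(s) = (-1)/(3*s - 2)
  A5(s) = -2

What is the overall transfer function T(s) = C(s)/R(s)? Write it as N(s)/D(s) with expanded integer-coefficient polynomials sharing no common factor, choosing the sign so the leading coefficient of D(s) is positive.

Step 1. apply the feedback formula to A1, A2: (-2*s^2 + 7*s - 3)/(4*s^2 - 5*s - 1)
Step 2. parallel reduction of [A1/(1+A1*A2)], A3, A4, A5, giving the overall T(s)

Final answer: (-54*s^3 + 113*s^2 - 46*s - 1)/(12*s^3 - 23*s^2 + 7*s + 2)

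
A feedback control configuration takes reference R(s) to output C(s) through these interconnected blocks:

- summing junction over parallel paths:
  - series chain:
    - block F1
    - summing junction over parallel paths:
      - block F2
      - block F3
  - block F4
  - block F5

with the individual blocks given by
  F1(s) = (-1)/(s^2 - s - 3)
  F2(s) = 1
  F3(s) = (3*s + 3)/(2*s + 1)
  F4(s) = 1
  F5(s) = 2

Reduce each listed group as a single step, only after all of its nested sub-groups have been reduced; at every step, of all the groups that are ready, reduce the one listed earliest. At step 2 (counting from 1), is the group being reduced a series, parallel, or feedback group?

Answer: series

Working:
[1] add F2, F3 (parallel)
[2] multiply F1, (F2+F3) (series)
[3] reduce the parallel group (F1*(F2+F3)), F4, F5
The group at step 2 is a series group.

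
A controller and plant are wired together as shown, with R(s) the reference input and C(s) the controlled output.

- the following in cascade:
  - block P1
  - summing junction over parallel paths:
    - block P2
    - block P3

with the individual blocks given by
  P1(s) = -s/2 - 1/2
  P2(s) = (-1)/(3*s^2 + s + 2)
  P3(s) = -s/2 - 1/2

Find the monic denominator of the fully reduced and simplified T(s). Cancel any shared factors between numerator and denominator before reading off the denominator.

[1] reduce the parallel group P2, P3; result (-3*s^3 - 4*s^2 - 3*s - 4)/(6*s^2 + 2*s + 4)
[2] cascade P1, (P2+P3); result (3*s^4 + 7*s^3 + 7*s^2 + 7*s + 4)/(12*s^2 + 4*s + 8)
T(s) is the step-2 result (common factors already cancelled). Leading coefficient of the denominator: 12. Divide through by 12 for the monic polynomial.

Therefore the answer is s^2 + s/3 + 2/3.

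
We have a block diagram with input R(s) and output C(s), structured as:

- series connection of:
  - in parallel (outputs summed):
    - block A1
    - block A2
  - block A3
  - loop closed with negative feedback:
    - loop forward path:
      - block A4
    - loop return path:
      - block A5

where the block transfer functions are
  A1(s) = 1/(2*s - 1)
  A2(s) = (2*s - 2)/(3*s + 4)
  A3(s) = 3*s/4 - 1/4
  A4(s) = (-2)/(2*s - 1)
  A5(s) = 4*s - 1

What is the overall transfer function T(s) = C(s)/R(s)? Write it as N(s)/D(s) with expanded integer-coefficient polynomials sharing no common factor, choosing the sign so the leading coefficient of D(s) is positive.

Reducing step by step:

Step 1. reduce the parallel group A1, A2 -> (4*s^2 - 3*s + 6)/(6*s^2 + 5*s - 4)
Step 2. apply the feedback formula to A4, A5 -> 2/(6*s - 1)
Step 3. reduce the series chain (A1+A2), A3, [A4/(1+A4*A5)] - this is the overall T(s), already in the required normalized form

Answer: (12*s^3 - 13*s^2 + 21*s - 6)/(72*s^3 + 48*s^2 - 58*s + 8)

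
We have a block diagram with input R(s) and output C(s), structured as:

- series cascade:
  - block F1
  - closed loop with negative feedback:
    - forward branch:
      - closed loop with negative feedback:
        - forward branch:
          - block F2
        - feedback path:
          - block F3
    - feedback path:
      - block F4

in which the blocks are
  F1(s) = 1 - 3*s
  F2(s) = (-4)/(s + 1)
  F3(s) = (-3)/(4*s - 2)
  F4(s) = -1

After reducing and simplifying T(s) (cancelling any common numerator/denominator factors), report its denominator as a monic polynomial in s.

Step 1: feedback reduction of F2, F3 = (4 - 8*s)/(2*s^2 + s + 5)
Step 2: apply the feedback formula to [F2/(1+F2*F3)], F4 = (4 - 8*s)/(2*s^2 + 9*s + 1)
Step 3: combine F1, [[F2/(1+F2*F3)]/(1+[F2/(1+F2*F3)]*F4)] in series = (24*s^2 - 20*s + 4)/(2*s^2 + 9*s + 1)
That last expression is T(s), already simplified. Scaling its denominator by 1/2 (the reciprocal of the leading coefficient) yields the monic denominator.

Therefore the answer is s^2 + 9*s/2 + 1/2.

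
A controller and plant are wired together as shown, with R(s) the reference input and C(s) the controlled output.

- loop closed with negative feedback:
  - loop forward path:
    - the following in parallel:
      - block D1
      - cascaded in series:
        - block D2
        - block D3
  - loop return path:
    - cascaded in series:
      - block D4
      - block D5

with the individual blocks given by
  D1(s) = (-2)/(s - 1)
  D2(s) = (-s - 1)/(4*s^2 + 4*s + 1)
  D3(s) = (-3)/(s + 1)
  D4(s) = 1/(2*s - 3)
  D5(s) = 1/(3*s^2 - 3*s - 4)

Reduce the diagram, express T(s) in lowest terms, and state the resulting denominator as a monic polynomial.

Step 1: series reduction of D2, D3: 3/(4*s^2 + 4*s + 1)
Step 2: add D1, (D2*D3) (parallel): (-8*s^2 - 5*s - 5)/(4*s^3 - 3*s - 1)
Step 3: combine D4, D5 in series: 1/(6*s^3 - 15*s^2 + s + 12)
Step 4: feedback reduction of (D1+(D2*D3)), (D4*D5): (-48*s^5 + 90*s^4 + 37*s^3 - 26*s^2 - 65*s - 60)/(24*s^6 - 60*s^5 - 14*s^4 + 87*s^3 + 4*s^2 - 42*s - 17)
T(s) is the step-4 result (common factors already cancelled). Leading coefficient of the denominator: 24. Divide through by 24 for the monic polynomial.

Therefore the answer is s^6 - 5*s^5/2 - 7*s^4/12 + 29*s^3/8 + s^2/6 - 7*s/4 - 17/24.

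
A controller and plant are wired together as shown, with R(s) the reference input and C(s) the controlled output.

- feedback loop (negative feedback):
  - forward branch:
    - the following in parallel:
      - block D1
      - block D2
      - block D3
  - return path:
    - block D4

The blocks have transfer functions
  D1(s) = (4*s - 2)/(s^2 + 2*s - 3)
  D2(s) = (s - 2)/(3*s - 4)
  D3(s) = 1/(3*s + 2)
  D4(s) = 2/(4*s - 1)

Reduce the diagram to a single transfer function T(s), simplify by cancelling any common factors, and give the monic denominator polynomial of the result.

Answer: s^5 + 5*s^4/4 - 59*s^3/18 - 67*s^2/36 + 7*s/9 + 14/9

Working:
1. add D1, D2, D3 (parallel) gives (3*s^4 + 41*s^3 - 61*s^2 - 33*s + 40)/(9*s^4 + 12*s^3 - 47*s^2 + 2*s + 24)
2. feedback reduction of (D1+D2+D3), D4 gives (12*s^5 + 161*s^4 - 285*s^3 - 71*s^2 + 193*s - 40)/(36*s^5 + 45*s^4 - 118*s^3 - 67*s^2 + 28*s + 56)
T(s) is the step-2 result (common factors already cancelled). Leading coefficient of the denominator: 36. Divide through by 36 for the monic polynomial.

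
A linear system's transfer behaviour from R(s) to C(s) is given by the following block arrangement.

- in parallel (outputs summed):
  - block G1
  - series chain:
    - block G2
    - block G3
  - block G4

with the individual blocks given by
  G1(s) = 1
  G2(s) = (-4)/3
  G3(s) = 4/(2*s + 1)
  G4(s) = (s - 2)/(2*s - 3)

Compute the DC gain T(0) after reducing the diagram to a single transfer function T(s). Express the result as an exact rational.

Step 1 - cascade G2, G3 gives (-16)/(6*s + 3)
Step 2 - add G1, (G2*G3), G4 (parallel) gives (18*s^2 - 53*s + 33)/(12*s^2 - 12*s - 9)
Step 2 gives the overall T(s). Then T(0) = 33/(-9) = -11/3.

Therefore the answer is -11/3.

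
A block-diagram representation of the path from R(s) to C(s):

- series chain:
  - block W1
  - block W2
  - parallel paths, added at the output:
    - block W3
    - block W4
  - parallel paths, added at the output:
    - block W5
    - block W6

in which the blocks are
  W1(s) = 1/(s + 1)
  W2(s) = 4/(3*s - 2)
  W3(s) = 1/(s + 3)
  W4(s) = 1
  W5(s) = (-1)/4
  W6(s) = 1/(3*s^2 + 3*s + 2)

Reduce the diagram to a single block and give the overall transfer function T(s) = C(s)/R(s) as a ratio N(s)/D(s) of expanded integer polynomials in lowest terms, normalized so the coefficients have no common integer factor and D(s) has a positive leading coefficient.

Step 1: parallel reduction of W3, W4, giving (s + 4)/(s + 3)
Step 2: reduce the parallel group W5, W6, giving (-3*s^2 - 3*s + 2)/(12*s^2 + 12*s + 8)
Step 3: reduce the series chain W1, W2, (W3+W4), (W5+W6); the result is T(s) itself (integer coefficients, no common factor, positive leading denominator coefficient)

Therefore the answer is (-3*s^3 - 15*s^2 - 10*s + 8)/(9*s^5 + 39*s^4 + 39*s^3 + 5*s^2 - 16*s - 12).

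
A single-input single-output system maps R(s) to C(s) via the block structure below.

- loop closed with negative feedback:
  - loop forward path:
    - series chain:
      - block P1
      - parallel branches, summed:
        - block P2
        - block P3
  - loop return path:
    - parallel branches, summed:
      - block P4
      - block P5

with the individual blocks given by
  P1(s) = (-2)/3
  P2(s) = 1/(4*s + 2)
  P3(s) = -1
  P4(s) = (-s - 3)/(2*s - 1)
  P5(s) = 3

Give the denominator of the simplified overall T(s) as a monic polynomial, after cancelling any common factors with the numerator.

The answer is s^2 - 19*s/32 - 9/32.

Reasoning:
(1) reduce the parallel group P2, P3 = (-4*s - 1)/(4*s + 2)
(2) cascade P1, (P2+P3) = (4*s + 1)/(6*s + 3)
(3) combine P4, P5 in parallel = (5*s - 6)/(2*s - 1)
(4) close the feedback loop around (P1*(P2+P3)), (P4+P5) = (8*s^2 - 2*s - 1)/(32*s^2 - 19*s - 9)
Step 4 gives the fully reduced T(s), with no common factor left to cancel. The denominator's leading coefficient is 32, so divide each of its coefficients by 32 to get the monic form.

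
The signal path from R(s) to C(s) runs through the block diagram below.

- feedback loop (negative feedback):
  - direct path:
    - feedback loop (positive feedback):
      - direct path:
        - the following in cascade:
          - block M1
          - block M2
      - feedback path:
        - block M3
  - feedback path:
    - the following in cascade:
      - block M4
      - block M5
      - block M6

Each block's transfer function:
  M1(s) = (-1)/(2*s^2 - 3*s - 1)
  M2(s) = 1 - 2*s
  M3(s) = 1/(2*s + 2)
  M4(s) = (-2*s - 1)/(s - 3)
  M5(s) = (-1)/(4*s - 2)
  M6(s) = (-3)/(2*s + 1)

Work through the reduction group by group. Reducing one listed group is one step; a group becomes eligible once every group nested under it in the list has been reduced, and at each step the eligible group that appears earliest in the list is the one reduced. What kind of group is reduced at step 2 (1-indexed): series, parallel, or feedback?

[1] cascade M1, M2
[2] feedback reduction of (M1*M2), M3
[3] combine M4, M5, M6 in series
[4] reduce the feedback loop with forward [(M1*M2)/(1-(M1*M2)*M3)] and return (M4*M5*M6)
Step 2: feedback.

Therefore the answer is feedback.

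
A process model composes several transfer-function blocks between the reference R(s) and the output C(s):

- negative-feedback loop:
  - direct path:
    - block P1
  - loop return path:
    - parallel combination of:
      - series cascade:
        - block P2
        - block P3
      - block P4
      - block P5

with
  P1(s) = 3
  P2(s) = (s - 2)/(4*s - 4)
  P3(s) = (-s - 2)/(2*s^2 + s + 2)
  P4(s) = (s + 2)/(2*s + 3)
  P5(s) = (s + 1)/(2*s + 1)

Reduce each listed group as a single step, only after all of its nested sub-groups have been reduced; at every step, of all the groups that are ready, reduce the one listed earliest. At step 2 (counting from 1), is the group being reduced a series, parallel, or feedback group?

Step 1. cascade P2, P3
Step 2. combine (P2*P3), P4, P5 in parallel
Step 3. feedback reduction of P1, ((P2*P3)+P4+P5)
So the answer for step 2 is parallel.

Therefore the answer is parallel.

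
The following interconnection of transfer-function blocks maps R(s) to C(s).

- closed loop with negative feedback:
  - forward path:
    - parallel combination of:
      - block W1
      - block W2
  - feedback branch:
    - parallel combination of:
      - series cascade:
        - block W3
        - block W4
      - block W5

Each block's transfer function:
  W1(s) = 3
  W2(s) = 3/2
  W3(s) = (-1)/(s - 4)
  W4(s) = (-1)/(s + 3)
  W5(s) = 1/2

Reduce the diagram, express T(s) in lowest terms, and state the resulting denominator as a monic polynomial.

[1] reduce the parallel group W1, W2 gives 9/2
[2] series reduction of W3, W4 gives 1/(s^2 - s - 12)
[3] add (W3*W4), W5 (parallel) gives (s^2 - s - 10)/(2*s^2 - 2*s - 24)
[4] apply the feedback formula to (W1+W2), ((W3*W4)+W5) gives (18*s^2 - 18*s - 216)/(13*s^2 - 13*s - 138)
No further cancellation is possible in the step-4 result, so that is T(s). Its denominator becomes monic after dividing by the leading coefficient 13.

Answer: s^2 - s - 138/13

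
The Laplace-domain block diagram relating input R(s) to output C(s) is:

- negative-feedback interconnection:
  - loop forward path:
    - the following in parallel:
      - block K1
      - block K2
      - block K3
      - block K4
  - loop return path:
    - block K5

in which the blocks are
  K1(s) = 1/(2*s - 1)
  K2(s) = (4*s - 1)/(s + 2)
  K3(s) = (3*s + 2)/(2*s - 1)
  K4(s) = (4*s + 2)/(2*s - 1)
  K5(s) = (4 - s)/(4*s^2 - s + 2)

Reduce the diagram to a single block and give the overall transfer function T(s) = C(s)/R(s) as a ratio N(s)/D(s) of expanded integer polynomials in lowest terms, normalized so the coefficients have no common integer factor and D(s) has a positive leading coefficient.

The answer is (60*s^4 + 37*s^3 + 61*s^2 + 15*s + 22)/(8*s^4 - 5*s^3 + 40*s^2 + 49*s + 40).

Reasoning:
(1) add K1, K2, K3, K4 (parallel) = (15*s^2 + 13*s + 11)/(2*s^2 + 3*s - 2)
(2) apply the feedback formula to (K1+K2+K3+K4), K5, giving the overall T(s)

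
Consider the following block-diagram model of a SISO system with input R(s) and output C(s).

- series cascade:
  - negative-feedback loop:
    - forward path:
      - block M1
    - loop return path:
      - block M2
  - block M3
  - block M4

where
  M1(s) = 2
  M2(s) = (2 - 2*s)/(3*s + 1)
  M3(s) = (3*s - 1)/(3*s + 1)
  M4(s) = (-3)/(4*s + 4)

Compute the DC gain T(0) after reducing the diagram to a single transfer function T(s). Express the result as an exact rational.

First reduce the diagram to T(s).

Step 1: reduce the feedback loop with forward M1 and return M2 -> (-6*s - 2)/(s - 5)
Step 2: combine [M1/(1+M1*M2)], M3, M4 in series -> (9*s - 3)/(2*s^2 - 8*s - 10)
Step 2 gives the overall T(s). Then T(0) = -3/(-10) = 3/10.

Answer: 3/10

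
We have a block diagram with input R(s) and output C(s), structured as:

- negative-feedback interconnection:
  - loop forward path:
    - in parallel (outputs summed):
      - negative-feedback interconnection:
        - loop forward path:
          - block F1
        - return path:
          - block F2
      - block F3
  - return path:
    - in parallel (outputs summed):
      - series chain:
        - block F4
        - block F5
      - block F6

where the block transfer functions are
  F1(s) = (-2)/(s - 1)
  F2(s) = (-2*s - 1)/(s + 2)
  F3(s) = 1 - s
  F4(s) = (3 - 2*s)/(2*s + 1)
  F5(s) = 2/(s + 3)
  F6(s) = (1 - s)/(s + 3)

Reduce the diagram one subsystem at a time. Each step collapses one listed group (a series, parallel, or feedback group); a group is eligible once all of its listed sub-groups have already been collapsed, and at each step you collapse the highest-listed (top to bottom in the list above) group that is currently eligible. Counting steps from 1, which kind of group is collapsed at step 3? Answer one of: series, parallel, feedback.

[1] collapse the loop (F1 forward, F2 return)
[2] combine [F1/(1+F1*F2)], F3 in parallel
[3] multiply F4, F5 (series)
[4] reduce the parallel group (F4*F5), F6
[5] apply the feedback formula to ([F1/(1+F1*F2)]+F3), ((F4*F5)+F6)
At step 3 the group reduced is series.

Answer: series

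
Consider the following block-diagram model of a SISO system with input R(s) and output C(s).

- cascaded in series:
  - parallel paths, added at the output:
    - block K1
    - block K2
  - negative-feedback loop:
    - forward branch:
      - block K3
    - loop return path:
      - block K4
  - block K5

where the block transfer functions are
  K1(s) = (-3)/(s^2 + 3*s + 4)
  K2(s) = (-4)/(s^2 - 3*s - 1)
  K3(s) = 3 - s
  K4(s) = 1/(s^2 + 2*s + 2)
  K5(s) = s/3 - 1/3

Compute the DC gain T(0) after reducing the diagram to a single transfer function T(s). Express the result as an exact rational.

Reducing step by step:

Step 1. combine K1, K2 in parallel: (-7*s^2 - 3*s - 13)/(s^4 - 6*s^2 - 15*s - 4)
Step 2. close the feedback loop around K3, K4: (-s^3 + s^2 + 4*s + 6)/(s^2 + s + 5)
Step 3. cascade (K1+K2), [K3/(1+K3*K4)], K5: (7*s^6 - 11*s^5 - 14*s^4 - 49*s^3 - 3*s^2 - 8*s + 78)/(3*s^6 + 3*s^5 - 3*s^4 - 63*s^3 - 147*s^2 - 237*s - 60)
Evaluating the step-3 result (the overall T(s)) at s = 0 gives T(0) = 78/(-60) = -13/10.

Answer: -13/10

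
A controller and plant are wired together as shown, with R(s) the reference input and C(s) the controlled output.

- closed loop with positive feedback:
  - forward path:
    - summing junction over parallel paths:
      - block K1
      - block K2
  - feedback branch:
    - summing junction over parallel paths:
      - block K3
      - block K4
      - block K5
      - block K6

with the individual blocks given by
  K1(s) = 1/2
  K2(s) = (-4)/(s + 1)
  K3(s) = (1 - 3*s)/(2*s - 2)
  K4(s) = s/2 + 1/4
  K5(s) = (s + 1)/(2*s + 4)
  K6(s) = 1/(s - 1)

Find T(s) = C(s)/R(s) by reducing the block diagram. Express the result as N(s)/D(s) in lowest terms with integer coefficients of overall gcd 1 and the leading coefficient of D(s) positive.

Step 1: reduce the parallel group K1, K2 gives (s - 7)/(2*s + 2)
Step 2: parallel reduction of K3, K4, K5, K6 gives (2*s^2 + s - 8)/(4*s + 8)
Step 3: apply the feedback formula to (K1+K2), (K3+K4+K5+K6), which is the overall transfer function T(s) = C(s)/R(s) in lowest terms

Answer: (-4*s^2 + 20*s + 56)/(2*s^3 - 21*s^2 - 39*s + 40)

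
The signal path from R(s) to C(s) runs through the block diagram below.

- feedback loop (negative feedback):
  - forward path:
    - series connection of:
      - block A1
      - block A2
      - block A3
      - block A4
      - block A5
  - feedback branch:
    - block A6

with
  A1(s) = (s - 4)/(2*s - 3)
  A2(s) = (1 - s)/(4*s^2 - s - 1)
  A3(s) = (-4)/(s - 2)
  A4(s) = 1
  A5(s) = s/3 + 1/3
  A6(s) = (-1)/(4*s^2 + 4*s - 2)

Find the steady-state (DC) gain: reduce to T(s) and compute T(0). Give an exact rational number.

Answer: -8/5

Working:
[1] reduce the series chain A1, A2, A3, A4, A5; result (4*s^3 - 16*s^2 - 4*s + 16)/(24*s^4 - 90*s^3 + 87*s^2 + 3*s - 18)
[2] feedback reduction of (A1*A2*A3*A4*A5), A6; result (8*s^5 - 24*s^4 - 44*s^3 + 40*s^2 + 36*s - 16)/(48*s^6 - 132*s^5 - 30*s^4 + 268*s^3 - 109*s^2 - 37*s + 10)
That last expression is T(s); at s = 0 only the constant terms survive, so T(0) = -16/10 = -8/5.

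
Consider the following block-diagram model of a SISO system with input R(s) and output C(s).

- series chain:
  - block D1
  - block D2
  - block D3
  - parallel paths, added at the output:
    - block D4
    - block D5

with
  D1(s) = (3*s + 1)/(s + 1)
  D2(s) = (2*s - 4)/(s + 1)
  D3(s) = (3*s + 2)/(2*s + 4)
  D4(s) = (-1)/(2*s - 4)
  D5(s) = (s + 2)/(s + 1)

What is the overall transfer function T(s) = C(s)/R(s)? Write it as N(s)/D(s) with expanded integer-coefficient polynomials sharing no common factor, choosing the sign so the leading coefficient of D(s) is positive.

First reduce the diagram to T(s).

Step 1: add D4, D5 (parallel) gives (2*s^2 - s - 9)/(2*s^2 - 2*s - 4)
Step 2: cascade D1, D2, D3, (D4+D5); the result is T(s) itself (integer coefficients, no common factor, positive leading denominator coefficient)

Answer: (18*s^4 + 9*s^3 - 86*s^2 - 83*s - 18)/(2*s^4 + 10*s^3 + 18*s^2 + 14*s + 4)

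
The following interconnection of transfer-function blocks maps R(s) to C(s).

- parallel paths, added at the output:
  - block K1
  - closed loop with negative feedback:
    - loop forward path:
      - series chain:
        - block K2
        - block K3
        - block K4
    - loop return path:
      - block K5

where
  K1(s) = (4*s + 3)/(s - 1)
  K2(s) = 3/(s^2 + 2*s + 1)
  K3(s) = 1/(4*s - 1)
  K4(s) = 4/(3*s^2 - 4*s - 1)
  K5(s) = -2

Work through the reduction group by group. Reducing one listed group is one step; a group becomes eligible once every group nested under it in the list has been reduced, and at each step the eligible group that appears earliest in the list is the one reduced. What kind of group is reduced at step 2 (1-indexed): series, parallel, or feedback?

Step 1: series reduction of K2, K3, K4
Step 2: reduce the feedback loop with forward (K2*K3*K4) and return K5
Step 3: reduce the parallel group K1, [(K2*K3*K4)/(1+(K2*K3*K4)*K5)]
At step 2 the group reduced is feedback.

Answer: feedback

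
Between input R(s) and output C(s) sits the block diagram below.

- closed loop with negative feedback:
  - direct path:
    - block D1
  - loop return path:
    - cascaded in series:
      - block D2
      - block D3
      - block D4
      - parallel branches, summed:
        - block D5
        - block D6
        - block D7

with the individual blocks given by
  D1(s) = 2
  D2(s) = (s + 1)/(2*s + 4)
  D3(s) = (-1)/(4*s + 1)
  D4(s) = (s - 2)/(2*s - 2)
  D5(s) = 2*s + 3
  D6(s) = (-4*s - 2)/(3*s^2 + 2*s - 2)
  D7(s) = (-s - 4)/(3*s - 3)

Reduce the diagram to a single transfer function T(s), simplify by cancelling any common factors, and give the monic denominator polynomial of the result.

The answer is s^6 + 11*s^5/9 - 139*s^4/54 - 65*s^3/54 + 11*s^2/9 - 26*s/27 + 20/27.

Reasoning:
(1) combine D5, D6, D7 in parallel -> (18*s^4 + 18*s^3 - 59*s^2 - 24*s + 32)/(9*s^3 - 3*s^2 - 12*s + 6)
(2) combine D2, D3, D4, (D5+D6+D7) in series -> (-18*s^6 + 113*s^4 + s^3 - 174*s^2 - 16*s + 64)/(144*s^6 + 132*s^5 - 504*s^4 - 132*s^3 + 480*s^2 - 72*s - 48)
(3) feedback reduction of D1, (D2*D3*D4*(D5+D6+D7)) -> (144*s^6 + 132*s^5 - 504*s^4 - 132*s^3 + 480*s^2 - 72*s - 48)/(54*s^6 + 66*s^5 - 139*s^4 - 65*s^3 + 66*s^2 - 52*s + 40)
No further cancellation is possible in the step-3 result, so that is T(s). Its denominator becomes monic after dividing by the leading coefficient 54.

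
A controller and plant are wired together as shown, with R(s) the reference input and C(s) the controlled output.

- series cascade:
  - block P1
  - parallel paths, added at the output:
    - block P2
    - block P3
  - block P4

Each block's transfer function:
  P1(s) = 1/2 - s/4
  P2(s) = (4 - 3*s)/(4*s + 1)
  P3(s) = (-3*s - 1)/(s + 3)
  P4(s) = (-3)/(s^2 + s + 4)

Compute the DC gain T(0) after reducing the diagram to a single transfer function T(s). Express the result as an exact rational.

Answer: -11/8

Working:
(1) add P2, P3 (parallel) = (-15*s^2 - 12*s + 11)/(4*s^2 + 13*s + 3)
(2) series reduction of P1, (P2+P3), P4 = (-45*s^3 + 54*s^2 + 105*s - 66)/(16*s^4 + 68*s^3 + 128*s^2 + 220*s + 48)
That last expression is T(s); at s = 0 only the constant terms survive, so T(0) = -66/48 = -11/8.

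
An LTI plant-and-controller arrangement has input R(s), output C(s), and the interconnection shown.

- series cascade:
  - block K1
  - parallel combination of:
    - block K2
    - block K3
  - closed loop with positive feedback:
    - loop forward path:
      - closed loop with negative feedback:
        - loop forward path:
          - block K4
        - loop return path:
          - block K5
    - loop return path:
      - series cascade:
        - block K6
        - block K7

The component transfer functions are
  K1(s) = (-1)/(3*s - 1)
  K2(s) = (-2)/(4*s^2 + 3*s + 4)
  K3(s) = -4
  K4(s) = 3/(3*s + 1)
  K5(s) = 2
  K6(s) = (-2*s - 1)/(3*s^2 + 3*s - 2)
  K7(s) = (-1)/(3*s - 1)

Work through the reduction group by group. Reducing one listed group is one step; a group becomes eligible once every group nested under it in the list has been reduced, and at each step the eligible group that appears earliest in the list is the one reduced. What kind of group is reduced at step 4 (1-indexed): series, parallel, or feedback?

1. add K2, K3 (parallel)
2. collapse the loop (K4 forward, K5 return)
3. series reduction of K6, K7
4. close the feedback loop around [K4/(1+K4*K5)], (K6*K7)
5. series reduction of K1, (K2+K3), [[K4/(1+K4*K5)]/(1-[K4/(1+K4*K5)]*(K6*K7))]
At step 4 the group reduced is feedback.

Hence the answer: feedback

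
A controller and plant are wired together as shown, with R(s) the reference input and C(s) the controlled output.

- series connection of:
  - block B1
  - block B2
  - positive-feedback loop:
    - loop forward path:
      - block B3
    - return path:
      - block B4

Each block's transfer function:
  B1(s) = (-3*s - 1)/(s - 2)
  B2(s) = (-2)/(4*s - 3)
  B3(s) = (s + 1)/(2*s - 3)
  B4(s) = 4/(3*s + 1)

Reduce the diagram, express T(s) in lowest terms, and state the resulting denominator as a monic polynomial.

Step 1: collapse the loop (B3 forward, B4 return) = (3*s^2 + 4*s + 1)/(6*s^2 - 11*s - 7)
Step 2: series reduction of B1, B2, [B3/(1-B3*B4)] = (18*s^3 + 30*s^2 + 14*s + 2)/(24*s^4 - 110*s^3 + 129*s^2 + 11*s - 42)
Step 2 gives the fully reduced T(s), with no common factor left to cancel. The denominator's leading coefficient is 24, so divide each of its coefficients by 24 to get the monic form.

Answer: s^4 - 55*s^3/12 + 43*s^2/8 + 11*s/24 - 7/4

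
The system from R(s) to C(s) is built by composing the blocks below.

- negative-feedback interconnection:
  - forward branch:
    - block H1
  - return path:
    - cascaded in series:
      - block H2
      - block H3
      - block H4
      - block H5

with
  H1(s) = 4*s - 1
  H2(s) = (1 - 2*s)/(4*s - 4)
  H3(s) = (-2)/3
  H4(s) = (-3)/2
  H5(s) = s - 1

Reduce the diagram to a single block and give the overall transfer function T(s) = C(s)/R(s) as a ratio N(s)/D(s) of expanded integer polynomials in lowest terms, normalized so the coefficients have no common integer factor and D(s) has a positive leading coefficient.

Reducing step by step:

1. reduce the series chain H2, H3, H4, H5 gives 1/4 - s/2
2. reduce the feedback loop with forward H1 and return (H2*H3*H4*H5) - this is the overall T(s), already in the required normalized form

Answer: (4 - 16*s)/(8*s^2 - 6*s - 3)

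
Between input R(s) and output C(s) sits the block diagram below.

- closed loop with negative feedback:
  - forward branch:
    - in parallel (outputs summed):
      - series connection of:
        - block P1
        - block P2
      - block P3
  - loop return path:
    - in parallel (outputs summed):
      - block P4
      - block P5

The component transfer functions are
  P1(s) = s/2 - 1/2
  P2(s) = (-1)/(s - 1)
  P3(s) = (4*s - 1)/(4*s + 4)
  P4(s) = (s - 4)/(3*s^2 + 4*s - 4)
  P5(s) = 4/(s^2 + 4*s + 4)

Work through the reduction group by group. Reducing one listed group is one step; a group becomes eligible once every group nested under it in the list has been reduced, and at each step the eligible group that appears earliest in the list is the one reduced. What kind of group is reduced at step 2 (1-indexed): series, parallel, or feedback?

[1] combine P1, P2 in series
[2] parallel reduction of (P1*P2), P3
[3] parallel reduction of P4, P5
[4] close the feedback loop around ((P1*P2)+P3), (P4+P5)
The group at step 2 is a parallel group.

Final answer: parallel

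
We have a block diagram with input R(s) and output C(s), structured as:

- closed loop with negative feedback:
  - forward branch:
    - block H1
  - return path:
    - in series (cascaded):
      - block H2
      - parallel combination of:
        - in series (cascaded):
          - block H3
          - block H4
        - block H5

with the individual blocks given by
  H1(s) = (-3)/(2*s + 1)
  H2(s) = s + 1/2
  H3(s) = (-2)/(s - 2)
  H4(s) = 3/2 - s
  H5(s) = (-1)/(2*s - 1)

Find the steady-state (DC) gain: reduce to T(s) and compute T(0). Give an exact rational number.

(1) combine H3, H4 in series = (2*s - 3)/(s - 2)
(2) sum the parallel branches (H3*H4), H5 = (4*s^2 - 9*s + 5)/(2*s^2 - 5*s + 2)
(3) series reduction of H2, ((H3*H4)+H5) = (8*s^3 - 14*s^2 + s + 5)/(4*s^2 - 10*s + 4)
(4) collapse the loop (H1 forward, (H2*((H3*H4)+H5)) return) = (12*s^2 - 30*s + 12)/(16*s^3 - 26*s^2 + 5*s + 11)
Step 4 gives the overall T(s). Then T(0) = 12/11.

Hence the answer: 12/11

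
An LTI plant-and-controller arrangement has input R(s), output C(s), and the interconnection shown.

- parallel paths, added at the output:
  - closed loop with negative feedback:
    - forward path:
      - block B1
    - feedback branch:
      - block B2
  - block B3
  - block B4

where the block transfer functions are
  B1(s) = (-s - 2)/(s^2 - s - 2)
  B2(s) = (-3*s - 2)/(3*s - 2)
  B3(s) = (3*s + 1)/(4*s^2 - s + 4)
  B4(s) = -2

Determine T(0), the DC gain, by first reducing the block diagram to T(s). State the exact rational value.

Step 1 - collapse the loop (B1 forward, B2 return) = (-3*s^2 - 4*s + 4)/(3*s^3 - 2*s^2 + 4*s + 8)
Step 2 - combine [B1/(1+B1*B2)], B3, B4 in parallel = (-24*s^5 + 19*s^4 - 76*s^3 - 22*s^2 - 8*s - 40)/(12*s^5 - 11*s^4 + 30*s^3 + 20*s^2 + 8*s + 32)
Step 2 gives the overall T(s). Then T(0) = -40/32 = -5/4.

Final answer: -5/4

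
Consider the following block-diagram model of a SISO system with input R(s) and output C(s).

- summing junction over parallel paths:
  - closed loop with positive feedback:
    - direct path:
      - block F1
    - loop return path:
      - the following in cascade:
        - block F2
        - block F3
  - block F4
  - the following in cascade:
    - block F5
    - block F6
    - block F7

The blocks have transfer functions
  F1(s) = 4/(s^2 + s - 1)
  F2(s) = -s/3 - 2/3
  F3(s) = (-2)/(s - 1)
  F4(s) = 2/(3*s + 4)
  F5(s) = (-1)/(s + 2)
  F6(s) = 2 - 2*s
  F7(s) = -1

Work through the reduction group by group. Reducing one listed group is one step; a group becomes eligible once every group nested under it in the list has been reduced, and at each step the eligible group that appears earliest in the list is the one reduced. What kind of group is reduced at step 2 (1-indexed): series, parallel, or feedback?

(1) reduce the series chain F2, F3
(2) close the feedback loop around F1, (F2*F3)
(3) combine F5, F6, F7 in series
(4) sum the parallel branches [F1/(1-F1*(F2*F3))], F4, (F5*F6*F7)
Step 2: feedback.

Therefore the answer is feedback.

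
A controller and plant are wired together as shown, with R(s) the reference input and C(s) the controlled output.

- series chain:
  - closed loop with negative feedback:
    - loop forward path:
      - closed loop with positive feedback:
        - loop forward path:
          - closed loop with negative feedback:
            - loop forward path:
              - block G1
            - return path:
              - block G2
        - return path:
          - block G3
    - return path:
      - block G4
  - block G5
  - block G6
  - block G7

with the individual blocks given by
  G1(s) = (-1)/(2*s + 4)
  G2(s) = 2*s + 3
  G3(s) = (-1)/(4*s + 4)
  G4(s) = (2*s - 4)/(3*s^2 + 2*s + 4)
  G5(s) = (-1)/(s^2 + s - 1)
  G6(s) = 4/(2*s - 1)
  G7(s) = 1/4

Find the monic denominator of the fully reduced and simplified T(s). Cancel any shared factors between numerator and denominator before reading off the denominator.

Step 1 - collapse the loop (G1 forward, G2 return) -> -1
Step 2 - collapse the loop ([G1/(1+G1*G2)] forward, G3 return) -> (-4*s - 4)/(4*s + 3)
Step 3 - apply the feedback formula to [[G1/(1+G1*G2)]/(1-[G1/(1+G1*G2)]*G3)], G4 -> (-12*s^3 - 20*s^2 - 24*s - 16)/(12*s^3 + 9*s^2 + 30*s + 28)
Step 4 - series reduction of [[[G1/(1+G1*G2)]/(1-[G1/(1+G1*G2)]*G3)]/(1+[[G1/(1+G1*G2)]/(1-[G1/(1+G1*G2)]*G3)]*G4)], G5, G6, G7 -> (12*s^3 + 20*s^2 + 24*s + 16)/(24*s^6 + 30*s^5 + 33*s^4 + 71*s^3 - 53*s^2 - 54*s + 28)
No further cancellation is possible in the step-4 result, so that is T(s). Its denominator becomes monic after dividing by the leading coefficient 24.

Answer: s^6 + 5*s^5/4 + 11*s^4/8 + 71*s^3/24 - 53*s^2/24 - 9*s/4 + 7/6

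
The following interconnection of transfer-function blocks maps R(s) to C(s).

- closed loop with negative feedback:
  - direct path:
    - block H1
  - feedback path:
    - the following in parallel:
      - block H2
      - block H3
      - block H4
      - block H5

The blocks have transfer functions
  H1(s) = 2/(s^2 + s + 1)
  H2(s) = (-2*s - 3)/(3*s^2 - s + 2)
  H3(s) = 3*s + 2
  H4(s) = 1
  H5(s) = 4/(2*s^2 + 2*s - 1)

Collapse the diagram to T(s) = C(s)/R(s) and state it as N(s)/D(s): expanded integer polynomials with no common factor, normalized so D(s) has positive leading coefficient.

[1] sum the parallel branches H2, H3, H4, H5 -> (18*s^5 + 30*s^4 + 5*s^3 + 14*s^2 + s + 5)/(6*s^4 + 4*s^3 - s^2 + 5*s - 2)
[2] apply the feedback formula to H1, (H2+H3+H4+H5), which is the overall transfer function T(s) = C(s)/R(s) in lowest terms

Final answer: (12*s^4 + 8*s^3 - 2*s^2 + 10*s - 4)/(6*s^6 + 46*s^5 + 69*s^4 + 18*s^3 + 30*s^2 + 5*s + 8)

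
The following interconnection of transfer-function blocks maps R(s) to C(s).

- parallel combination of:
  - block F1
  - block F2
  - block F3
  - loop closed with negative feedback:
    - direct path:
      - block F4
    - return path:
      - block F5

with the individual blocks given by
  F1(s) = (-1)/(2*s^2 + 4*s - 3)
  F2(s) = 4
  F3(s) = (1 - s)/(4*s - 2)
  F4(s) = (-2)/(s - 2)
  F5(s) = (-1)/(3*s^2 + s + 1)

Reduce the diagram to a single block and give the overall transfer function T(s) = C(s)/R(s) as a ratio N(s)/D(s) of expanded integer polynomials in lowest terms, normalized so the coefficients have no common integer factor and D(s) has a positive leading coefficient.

1. collapse the loop (F4 forward, F5 return); result (-6*s^2 - 2*s - 2)/(3*s^3 - 5*s^2 - s)
2. combine F1, F2, F3, [F4/(1+F4*F5)] in parallel; the result is T(s) itself (integer coefficients, no common factor, positive leading denominator coefficient)

Hence the answer: (90*s^6 - 60*s^5 - 579*s^4 + 488*s^3 - 58*s^2 + 5*s - 12)/(24*s^6 - 4*s^5 - 128*s^4 + 106*s^3 - 10*s^2 - 6*s)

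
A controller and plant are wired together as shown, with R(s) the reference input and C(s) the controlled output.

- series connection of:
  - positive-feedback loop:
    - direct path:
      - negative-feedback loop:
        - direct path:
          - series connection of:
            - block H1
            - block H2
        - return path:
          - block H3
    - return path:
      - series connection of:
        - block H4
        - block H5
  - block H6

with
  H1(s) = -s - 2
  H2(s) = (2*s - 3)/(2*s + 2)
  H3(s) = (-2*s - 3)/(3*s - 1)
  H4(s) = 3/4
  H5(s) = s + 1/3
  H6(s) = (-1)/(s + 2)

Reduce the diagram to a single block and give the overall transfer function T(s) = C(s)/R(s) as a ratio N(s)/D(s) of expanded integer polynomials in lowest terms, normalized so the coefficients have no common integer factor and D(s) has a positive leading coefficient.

Step 1. combine H1, H2 in series = (-2*s^2 - s + 6)/(2*s + 2)
Step 2. feedback reduction of (H1*H2), H3 = (-6*s^3 - s^2 + 19*s - 6)/(4*s^3 + 14*s^2 - 5*s - 20)
Step 3. multiply H4, H5 (series) = 3*s/4 + 1/4
Step 4. reduce the feedback loop with forward [(H1*H2)/(1+(H1*H2)*H3)] and return (H4*H5) = (-24*s^3 - 4*s^2 + 76*s - 24)/(18*s^4 + 25*s^3 - 21*s - 74)
Step 5. combine [[(H1*H2)/(1+(H1*H2)*H3)]/(1-[(H1*H2)/(1+(H1*H2)*H3)]*(H4*H5))], H6 in series, which is the overall transfer function T(s) = C(s)/R(s) in lowest terms

Therefore the answer is (24*s^2 - 44*s + 12)/(18*s^4 + 25*s^3 - 21*s - 74).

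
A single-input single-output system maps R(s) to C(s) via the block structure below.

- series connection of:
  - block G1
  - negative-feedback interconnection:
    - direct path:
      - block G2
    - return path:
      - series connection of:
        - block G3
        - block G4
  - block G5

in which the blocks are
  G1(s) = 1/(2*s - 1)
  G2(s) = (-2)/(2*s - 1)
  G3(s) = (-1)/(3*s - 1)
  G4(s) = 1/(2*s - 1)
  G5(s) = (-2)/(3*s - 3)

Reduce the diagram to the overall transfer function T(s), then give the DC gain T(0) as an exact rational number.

Reducing step by step:

Step 1. series reduction of G3, G4, giving (-1)/(6*s^2 - 5*s + 1)
Step 2. reduce the feedback loop with forward G2 and return (G3*G4), giving (-12*s^2 + 10*s - 2)/(12*s^3 - 16*s^2 + 7*s + 1)
Step 3. cascade G1, [G2/(1+G2*(G3*G4))], G5, giving (12*s - 4)/(36*s^4 - 84*s^3 + 69*s^2 - 18*s - 3)
The step-3 result is T(s). Setting s = 0: T(0) = -4/(-3) = 4/3.

Answer: 4/3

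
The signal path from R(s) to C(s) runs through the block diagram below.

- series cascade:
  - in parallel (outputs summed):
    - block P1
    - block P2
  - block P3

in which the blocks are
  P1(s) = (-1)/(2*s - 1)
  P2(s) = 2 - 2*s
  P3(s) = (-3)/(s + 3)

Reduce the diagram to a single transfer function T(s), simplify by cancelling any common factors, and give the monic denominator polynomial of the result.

First reduce the diagram to T(s).

Step 1: reduce the parallel group P1, P2; result (-4*s^2 + 6*s - 3)/(2*s - 1)
Step 2: multiply (P1+P2), P3 (series); result (12*s^2 - 18*s + 9)/(2*s^2 + 5*s - 3)
The result of step 2 is T(s) in lowest terms. Its denominator has leading coefficient 2; dividing the denominator through by 2 makes it monic.

Answer: s^2 + 5*s/2 - 3/2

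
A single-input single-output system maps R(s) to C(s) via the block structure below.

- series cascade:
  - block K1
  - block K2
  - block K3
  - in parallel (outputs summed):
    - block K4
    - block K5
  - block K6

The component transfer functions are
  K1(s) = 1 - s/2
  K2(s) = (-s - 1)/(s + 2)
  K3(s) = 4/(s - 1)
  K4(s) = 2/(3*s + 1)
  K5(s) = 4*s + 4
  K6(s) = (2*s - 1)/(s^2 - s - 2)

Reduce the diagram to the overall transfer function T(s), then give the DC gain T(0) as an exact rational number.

Reducing step by step:

Step 1 - reduce the parallel group K4, K5 -> (12*s^2 + 16*s + 6)/(3*s + 1)
Step 2 - series reduction of K1, K2, K3, (K4+K5), K6 -> (48*s^3 + 40*s^2 - 8*s - 12)/(3*s^3 + 4*s^2 - 5*s - 2)
The step-2 result is T(s). Setting s = 0: T(0) = -12/(-2) = 6.

Answer: 6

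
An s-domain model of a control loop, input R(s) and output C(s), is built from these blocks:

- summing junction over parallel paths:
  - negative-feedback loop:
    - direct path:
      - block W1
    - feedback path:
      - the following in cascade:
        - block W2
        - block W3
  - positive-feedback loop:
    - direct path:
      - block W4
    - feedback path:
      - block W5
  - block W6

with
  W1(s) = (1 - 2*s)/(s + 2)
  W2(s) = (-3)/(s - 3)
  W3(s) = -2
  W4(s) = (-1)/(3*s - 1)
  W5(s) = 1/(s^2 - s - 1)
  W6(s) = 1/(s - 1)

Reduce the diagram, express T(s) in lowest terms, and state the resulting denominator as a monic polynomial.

Reducing step by step:

Step 1: multiply W2, W3 (series), giving 6/(s - 3)
Step 2: feedback reduction of W1, (W2*W3), giving (-2*s^2 + 7*s - 3)/(s^2 - 13*s)
Step 3: close the feedback loop around W4, W5, giving (-s^2 + s + 1)/(3*s^3 - 4*s^2 - 2*s + 2)
Step 4: parallel reduction of [W1/(1+W1*(W2*W3))], [W4/(1-W4*W5)], W6, giving (-6*s^6 + 37*s^5 - 90*s^4 + 51*s^3 + 53*s^2 - 39*s + 6)/(3*s^6 - 46*s^5 + 93*s^4 - 22*s^3 - 54*s^2 + 26*s)
T(s) is the step-4 result (common factors already cancelled). Leading coefficient of the denominator: 3. Divide through by 3 for the monic polynomial.

Answer: s^6 - 46*s^5/3 + 31*s^4 - 22*s^3/3 - 18*s^2 + 26*s/3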